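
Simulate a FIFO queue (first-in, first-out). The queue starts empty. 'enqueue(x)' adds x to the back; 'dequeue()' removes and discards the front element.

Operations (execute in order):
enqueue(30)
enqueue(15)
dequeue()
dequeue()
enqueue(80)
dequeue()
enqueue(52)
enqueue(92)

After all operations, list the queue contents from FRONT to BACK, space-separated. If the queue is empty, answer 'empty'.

Answer: 52 92

Derivation:
enqueue(30): [30]
enqueue(15): [30, 15]
dequeue(): [15]
dequeue(): []
enqueue(80): [80]
dequeue(): []
enqueue(52): [52]
enqueue(92): [52, 92]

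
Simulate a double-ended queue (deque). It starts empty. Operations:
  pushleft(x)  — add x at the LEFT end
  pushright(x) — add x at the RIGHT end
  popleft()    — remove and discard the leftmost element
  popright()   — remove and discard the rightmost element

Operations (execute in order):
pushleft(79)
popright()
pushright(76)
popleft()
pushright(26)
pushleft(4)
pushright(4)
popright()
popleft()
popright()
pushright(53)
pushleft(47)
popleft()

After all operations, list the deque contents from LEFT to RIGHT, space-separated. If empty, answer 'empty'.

pushleft(79): [79]
popright(): []
pushright(76): [76]
popleft(): []
pushright(26): [26]
pushleft(4): [4, 26]
pushright(4): [4, 26, 4]
popright(): [4, 26]
popleft(): [26]
popright(): []
pushright(53): [53]
pushleft(47): [47, 53]
popleft(): [53]

Answer: 53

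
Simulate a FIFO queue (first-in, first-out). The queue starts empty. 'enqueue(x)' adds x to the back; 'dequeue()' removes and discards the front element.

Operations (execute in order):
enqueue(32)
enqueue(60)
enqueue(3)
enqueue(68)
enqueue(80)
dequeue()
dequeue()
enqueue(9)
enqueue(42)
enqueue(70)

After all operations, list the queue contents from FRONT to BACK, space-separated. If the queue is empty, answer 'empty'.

enqueue(32): [32]
enqueue(60): [32, 60]
enqueue(3): [32, 60, 3]
enqueue(68): [32, 60, 3, 68]
enqueue(80): [32, 60, 3, 68, 80]
dequeue(): [60, 3, 68, 80]
dequeue(): [3, 68, 80]
enqueue(9): [3, 68, 80, 9]
enqueue(42): [3, 68, 80, 9, 42]
enqueue(70): [3, 68, 80, 9, 42, 70]

Answer: 3 68 80 9 42 70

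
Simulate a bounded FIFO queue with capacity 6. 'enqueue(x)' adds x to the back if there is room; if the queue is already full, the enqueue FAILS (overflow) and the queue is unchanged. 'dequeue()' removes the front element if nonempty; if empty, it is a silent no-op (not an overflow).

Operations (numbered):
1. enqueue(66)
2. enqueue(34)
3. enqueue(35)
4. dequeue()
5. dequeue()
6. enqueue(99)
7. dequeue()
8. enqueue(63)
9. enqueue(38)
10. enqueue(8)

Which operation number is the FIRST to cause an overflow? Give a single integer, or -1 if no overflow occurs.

1. enqueue(66): size=1
2. enqueue(34): size=2
3. enqueue(35): size=3
4. dequeue(): size=2
5. dequeue(): size=1
6. enqueue(99): size=2
7. dequeue(): size=1
8. enqueue(63): size=2
9. enqueue(38): size=3
10. enqueue(8): size=4

Answer: -1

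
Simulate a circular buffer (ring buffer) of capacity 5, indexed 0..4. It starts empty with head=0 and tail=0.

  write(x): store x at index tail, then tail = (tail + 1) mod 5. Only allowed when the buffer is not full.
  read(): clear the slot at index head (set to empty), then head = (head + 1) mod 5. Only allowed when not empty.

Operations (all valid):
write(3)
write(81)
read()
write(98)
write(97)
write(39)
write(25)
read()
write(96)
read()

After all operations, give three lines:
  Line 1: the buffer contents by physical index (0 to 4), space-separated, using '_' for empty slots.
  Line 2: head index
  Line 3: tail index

Answer: 25 96 _ 97 39
3
2

Derivation:
write(3): buf=[3 _ _ _ _], head=0, tail=1, size=1
write(81): buf=[3 81 _ _ _], head=0, tail=2, size=2
read(): buf=[_ 81 _ _ _], head=1, tail=2, size=1
write(98): buf=[_ 81 98 _ _], head=1, tail=3, size=2
write(97): buf=[_ 81 98 97 _], head=1, tail=4, size=3
write(39): buf=[_ 81 98 97 39], head=1, tail=0, size=4
write(25): buf=[25 81 98 97 39], head=1, tail=1, size=5
read(): buf=[25 _ 98 97 39], head=2, tail=1, size=4
write(96): buf=[25 96 98 97 39], head=2, tail=2, size=5
read(): buf=[25 96 _ 97 39], head=3, tail=2, size=4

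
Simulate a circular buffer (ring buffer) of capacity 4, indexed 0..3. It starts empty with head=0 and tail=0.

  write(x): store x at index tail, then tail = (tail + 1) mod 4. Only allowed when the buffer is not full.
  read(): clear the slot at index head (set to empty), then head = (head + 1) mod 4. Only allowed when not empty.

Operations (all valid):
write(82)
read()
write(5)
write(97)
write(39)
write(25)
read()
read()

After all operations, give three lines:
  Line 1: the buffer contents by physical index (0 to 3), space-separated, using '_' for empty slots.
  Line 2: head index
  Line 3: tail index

Answer: 25 _ _ 39
3
1

Derivation:
write(82): buf=[82 _ _ _], head=0, tail=1, size=1
read(): buf=[_ _ _ _], head=1, tail=1, size=0
write(5): buf=[_ 5 _ _], head=1, tail=2, size=1
write(97): buf=[_ 5 97 _], head=1, tail=3, size=2
write(39): buf=[_ 5 97 39], head=1, tail=0, size=3
write(25): buf=[25 5 97 39], head=1, tail=1, size=4
read(): buf=[25 _ 97 39], head=2, tail=1, size=3
read(): buf=[25 _ _ 39], head=3, tail=1, size=2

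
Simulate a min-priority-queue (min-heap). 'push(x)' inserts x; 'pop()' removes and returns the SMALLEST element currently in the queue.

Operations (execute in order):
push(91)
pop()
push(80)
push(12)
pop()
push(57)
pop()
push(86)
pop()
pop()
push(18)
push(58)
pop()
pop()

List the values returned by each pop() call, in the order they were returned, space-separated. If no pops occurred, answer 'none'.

push(91): heap contents = [91]
pop() → 91: heap contents = []
push(80): heap contents = [80]
push(12): heap contents = [12, 80]
pop() → 12: heap contents = [80]
push(57): heap contents = [57, 80]
pop() → 57: heap contents = [80]
push(86): heap contents = [80, 86]
pop() → 80: heap contents = [86]
pop() → 86: heap contents = []
push(18): heap contents = [18]
push(58): heap contents = [18, 58]
pop() → 18: heap contents = [58]
pop() → 58: heap contents = []

Answer: 91 12 57 80 86 18 58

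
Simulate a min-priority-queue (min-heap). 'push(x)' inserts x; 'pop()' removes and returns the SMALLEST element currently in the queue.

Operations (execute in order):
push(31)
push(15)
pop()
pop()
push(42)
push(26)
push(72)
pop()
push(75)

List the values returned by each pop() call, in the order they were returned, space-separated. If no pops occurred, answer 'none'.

Answer: 15 31 26

Derivation:
push(31): heap contents = [31]
push(15): heap contents = [15, 31]
pop() → 15: heap contents = [31]
pop() → 31: heap contents = []
push(42): heap contents = [42]
push(26): heap contents = [26, 42]
push(72): heap contents = [26, 42, 72]
pop() → 26: heap contents = [42, 72]
push(75): heap contents = [42, 72, 75]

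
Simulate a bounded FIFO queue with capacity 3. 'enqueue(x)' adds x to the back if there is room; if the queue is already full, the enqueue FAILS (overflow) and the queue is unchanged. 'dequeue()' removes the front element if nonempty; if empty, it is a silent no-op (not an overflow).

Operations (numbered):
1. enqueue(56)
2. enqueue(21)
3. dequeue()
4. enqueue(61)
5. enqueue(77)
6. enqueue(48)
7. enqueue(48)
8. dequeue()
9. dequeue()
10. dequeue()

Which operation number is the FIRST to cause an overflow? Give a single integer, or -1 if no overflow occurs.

1. enqueue(56): size=1
2. enqueue(21): size=2
3. dequeue(): size=1
4. enqueue(61): size=2
5. enqueue(77): size=3
6. enqueue(48): size=3=cap → OVERFLOW (fail)
7. enqueue(48): size=3=cap → OVERFLOW (fail)
8. dequeue(): size=2
9. dequeue(): size=1
10. dequeue(): size=0

Answer: 6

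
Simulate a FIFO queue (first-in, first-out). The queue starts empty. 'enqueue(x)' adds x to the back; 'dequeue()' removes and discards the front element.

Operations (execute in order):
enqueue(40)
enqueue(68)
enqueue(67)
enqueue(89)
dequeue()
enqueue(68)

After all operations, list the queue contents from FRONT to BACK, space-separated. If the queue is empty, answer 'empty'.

Answer: 68 67 89 68

Derivation:
enqueue(40): [40]
enqueue(68): [40, 68]
enqueue(67): [40, 68, 67]
enqueue(89): [40, 68, 67, 89]
dequeue(): [68, 67, 89]
enqueue(68): [68, 67, 89, 68]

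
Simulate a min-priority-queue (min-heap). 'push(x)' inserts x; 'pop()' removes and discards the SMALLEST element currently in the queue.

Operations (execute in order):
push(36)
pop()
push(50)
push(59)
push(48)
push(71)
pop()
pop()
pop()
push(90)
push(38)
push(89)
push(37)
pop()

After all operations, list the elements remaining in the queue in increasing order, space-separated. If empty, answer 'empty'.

Answer: 38 71 89 90

Derivation:
push(36): heap contents = [36]
pop() → 36: heap contents = []
push(50): heap contents = [50]
push(59): heap contents = [50, 59]
push(48): heap contents = [48, 50, 59]
push(71): heap contents = [48, 50, 59, 71]
pop() → 48: heap contents = [50, 59, 71]
pop() → 50: heap contents = [59, 71]
pop() → 59: heap contents = [71]
push(90): heap contents = [71, 90]
push(38): heap contents = [38, 71, 90]
push(89): heap contents = [38, 71, 89, 90]
push(37): heap contents = [37, 38, 71, 89, 90]
pop() → 37: heap contents = [38, 71, 89, 90]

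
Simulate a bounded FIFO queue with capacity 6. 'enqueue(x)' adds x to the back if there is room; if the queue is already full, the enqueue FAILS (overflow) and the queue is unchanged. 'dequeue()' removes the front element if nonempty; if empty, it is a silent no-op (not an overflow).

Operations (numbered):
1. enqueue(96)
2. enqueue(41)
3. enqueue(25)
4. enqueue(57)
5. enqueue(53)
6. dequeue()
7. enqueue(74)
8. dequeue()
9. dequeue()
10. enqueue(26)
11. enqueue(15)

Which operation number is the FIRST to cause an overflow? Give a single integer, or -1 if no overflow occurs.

Answer: -1

Derivation:
1. enqueue(96): size=1
2. enqueue(41): size=2
3. enqueue(25): size=3
4. enqueue(57): size=4
5. enqueue(53): size=5
6. dequeue(): size=4
7. enqueue(74): size=5
8. dequeue(): size=4
9. dequeue(): size=3
10. enqueue(26): size=4
11. enqueue(15): size=5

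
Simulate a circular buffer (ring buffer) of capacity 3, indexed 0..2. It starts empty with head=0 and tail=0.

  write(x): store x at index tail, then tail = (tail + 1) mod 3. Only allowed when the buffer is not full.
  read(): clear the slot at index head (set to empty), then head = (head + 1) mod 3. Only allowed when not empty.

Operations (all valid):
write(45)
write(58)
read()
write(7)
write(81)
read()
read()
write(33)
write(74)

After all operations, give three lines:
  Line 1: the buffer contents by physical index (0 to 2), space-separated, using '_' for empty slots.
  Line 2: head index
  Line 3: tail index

write(45): buf=[45 _ _], head=0, tail=1, size=1
write(58): buf=[45 58 _], head=0, tail=2, size=2
read(): buf=[_ 58 _], head=1, tail=2, size=1
write(7): buf=[_ 58 7], head=1, tail=0, size=2
write(81): buf=[81 58 7], head=1, tail=1, size=3
read(): buf=[81 _ 7], head=2, tail=1, size=2
read(): buf=[81 _ _], head=0, tail=1, size=1
write(33): buf=[81 33 _], head=0, tail=2, size=2
write(74): buf=[81 33 74], head=0, tail=0, size=3

Answer: 81 33 74
0
0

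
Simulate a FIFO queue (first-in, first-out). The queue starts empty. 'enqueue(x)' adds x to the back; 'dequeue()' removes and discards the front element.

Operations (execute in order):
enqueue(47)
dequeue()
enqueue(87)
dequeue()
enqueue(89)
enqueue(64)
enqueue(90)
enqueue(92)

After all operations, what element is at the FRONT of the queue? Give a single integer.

enqueue(47): queue = [47]
dequeue(): queue = []
enqueue(87): queue = [87]
dequeue(): queue = []
enqueue(89): queue = [89]
enqueue(64): queue = [89, 64]
enqueue(90): queue = [89, 64, 90]
enqueue(92): queue = [89, 64, 90, 92]

Answer: 89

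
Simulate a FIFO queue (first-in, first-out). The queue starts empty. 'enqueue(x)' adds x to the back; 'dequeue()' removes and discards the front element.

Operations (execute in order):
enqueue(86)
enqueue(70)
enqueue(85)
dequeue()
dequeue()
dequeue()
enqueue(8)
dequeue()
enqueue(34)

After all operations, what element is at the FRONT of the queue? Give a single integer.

Answer: 34

Derivation:
enqueue(86): queue = [86]
enqueue(70): queue = [86, 70]
enqueue(85): queue = [86, 70, 85]
dequeue(): queue = [70, 85]
dequeue(): queue = [85]
dequeue(): queue = []
enqueue(8): queue = [8]
dequeue(): queue = []
enqueue(34): queue = [34]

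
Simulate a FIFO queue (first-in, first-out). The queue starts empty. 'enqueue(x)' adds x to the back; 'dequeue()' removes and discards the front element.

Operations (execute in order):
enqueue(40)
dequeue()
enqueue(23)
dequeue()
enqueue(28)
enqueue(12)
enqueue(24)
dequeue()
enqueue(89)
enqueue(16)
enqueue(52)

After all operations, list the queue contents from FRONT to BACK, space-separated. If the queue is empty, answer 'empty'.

enqueue(40): [40]
dequeue(): []
enqueue(23): [23]
dequeue(): []
enqueue(28): [28]
enqueue(12): [28, 12]
enqueue(24): [28, 12, 24]
dequeue(): [12, 24]
enqueue(89): [12, 24, 89]
enqueue(16): [12, 24, 89, 16]
enqueue(52): [12, 24, 89, 16, 52]

Answer: 12 24 89 16 52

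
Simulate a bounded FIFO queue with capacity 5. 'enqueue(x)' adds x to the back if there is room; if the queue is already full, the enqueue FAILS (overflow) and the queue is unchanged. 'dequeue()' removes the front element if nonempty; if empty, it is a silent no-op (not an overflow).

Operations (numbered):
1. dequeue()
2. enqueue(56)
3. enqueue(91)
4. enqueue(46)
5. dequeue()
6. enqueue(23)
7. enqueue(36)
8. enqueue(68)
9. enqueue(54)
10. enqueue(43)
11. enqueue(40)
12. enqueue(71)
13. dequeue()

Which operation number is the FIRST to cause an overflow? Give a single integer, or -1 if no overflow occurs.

Answer: 9

Derivation:
1. dequeue(): empty, no-op, size=0
2. enqueue(56): size=1
3. enqueue(91): size=2
4. enqueue(46): size=3
5. dequeue(): size=2
6. enqueue(23): size=3
7. enqueue(36): size=4
8. enqueue(68): size=5
9. enqueue(54): size=5=cap → OVERFLOW (fail)
10. enqueue(43): size=5=cap → OVERFLOW (fail)
11. enqueue(40): size=5=cap → OVERFLOW (fail)
12. enqueue(71): size=5=cap → OVERFLOW (fail)
13. dequeue(): size=4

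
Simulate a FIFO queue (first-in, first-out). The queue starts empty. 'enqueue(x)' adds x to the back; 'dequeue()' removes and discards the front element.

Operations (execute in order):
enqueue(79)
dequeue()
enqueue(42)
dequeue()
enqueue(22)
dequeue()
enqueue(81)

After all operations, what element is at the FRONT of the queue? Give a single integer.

enqueue(79): queue = [79]
dequeue(): queue = []
enqueue(42): queue = [42]
dequeue(): queue = []
enqueue(22): queue = [22]
dequeue(): queue = []
enqueue(81): queue = [81]

Answer: 81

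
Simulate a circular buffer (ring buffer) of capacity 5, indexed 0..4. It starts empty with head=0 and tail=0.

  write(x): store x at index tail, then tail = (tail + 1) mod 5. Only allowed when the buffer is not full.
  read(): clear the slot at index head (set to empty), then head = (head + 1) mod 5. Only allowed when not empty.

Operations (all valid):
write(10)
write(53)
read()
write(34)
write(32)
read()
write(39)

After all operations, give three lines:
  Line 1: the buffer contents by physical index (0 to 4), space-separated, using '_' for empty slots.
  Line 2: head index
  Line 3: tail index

write(10): buf=[10 _ _ _ _], head=0, tail=1, size=1
write(53): buf=[10 53 _ _ _], head=0, tail=2, size=2
read(): buf=[_ 53 _ _ _], head=1, tail=2, size=1
write(34): buf=[_ 53 34 _ _], head=1, tail=3, size=2
write(32): buf=[_ 53 34 32 _], head=1, tail=4, size=3
read(): buf=[_ _ 34 32 _], head=2, tail=4, size=2
write(39): buf=[_ _ 34 32 39], head=2, tail=0, size=3

Answer: _ _ 34 32 39
2
0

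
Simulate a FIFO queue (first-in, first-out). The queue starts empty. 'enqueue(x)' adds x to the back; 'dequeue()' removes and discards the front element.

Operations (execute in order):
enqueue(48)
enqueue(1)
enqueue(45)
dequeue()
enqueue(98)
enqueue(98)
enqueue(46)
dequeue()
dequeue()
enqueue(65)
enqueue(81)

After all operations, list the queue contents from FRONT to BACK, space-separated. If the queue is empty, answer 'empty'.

Answer: 98 98 46 65 81

Derivation:
enqueue(48): [48]
enqueue(1): [48, 1]
enqueue(45): [48, 1, 45]
dequeue(): [1, 45]
enqueue(98): [1, 45, 98]
enqueue(98): [1, 45, 98, 98]
enqueue(46): [1, 45, 98, 98, 46]
dequeue(): [45, 98, 98, 46]
dequeue(): [98, 98, 46]
enqueue(65): [98, 98, 46, 65]
enqueue(81): [98, 98, 46, 65, 81]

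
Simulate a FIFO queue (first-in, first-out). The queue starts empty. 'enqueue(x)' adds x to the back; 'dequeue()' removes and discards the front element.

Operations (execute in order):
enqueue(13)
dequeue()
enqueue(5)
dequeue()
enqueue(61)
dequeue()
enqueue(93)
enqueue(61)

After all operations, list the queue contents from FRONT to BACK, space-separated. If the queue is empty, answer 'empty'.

Answer: 93 61

Derivation:
enqueue(13): [13]
dequeue(): []
enqueue(5): [5]
dequeue(): []
enqueue(61): [61]
dequeue(): []
enqueue(93): [93]
enqueue(61): [93, 61]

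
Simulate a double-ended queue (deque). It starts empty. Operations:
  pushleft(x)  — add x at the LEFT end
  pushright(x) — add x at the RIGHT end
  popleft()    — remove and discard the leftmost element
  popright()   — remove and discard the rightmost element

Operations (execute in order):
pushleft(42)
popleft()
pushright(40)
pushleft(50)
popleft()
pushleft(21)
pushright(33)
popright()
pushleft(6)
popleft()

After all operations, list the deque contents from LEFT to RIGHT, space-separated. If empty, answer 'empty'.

pushleft(42): [42]
popleft(): []
pushright(40): [40]
pushleft(50): [50, 40]
popleft(): [40]
pushleft(21): [21, 40]
pushright(33): [21, 40, 33]
popright(): [21, 40]
pushleft(6): [6, 21, 40]
popleft(): [21, 40]

Answer: 21 40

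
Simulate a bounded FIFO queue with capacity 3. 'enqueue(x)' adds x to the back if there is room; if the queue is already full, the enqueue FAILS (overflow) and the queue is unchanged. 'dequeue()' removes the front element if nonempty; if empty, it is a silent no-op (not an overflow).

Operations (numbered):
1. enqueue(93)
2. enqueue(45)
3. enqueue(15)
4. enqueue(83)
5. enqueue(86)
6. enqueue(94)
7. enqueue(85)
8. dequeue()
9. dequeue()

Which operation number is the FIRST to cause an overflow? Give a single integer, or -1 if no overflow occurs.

Answer: 4

Derivation:
1. enqueue(93): size=1
2. enqueue(45): size=2
3. enqueue(15): size=3
4. enqueue(83): size=3=cap → OVERFLOW (fail)
5. enqueue(86): size=3=cap → OVERFLOW (fail)
6. enqueue(94): size=3=cap → OVERFLOW (fail)
7. enqueue(85): size=3=cap → OVERFLOW (fail)
8. dequeue(): size=2
9. dequeue(): size=1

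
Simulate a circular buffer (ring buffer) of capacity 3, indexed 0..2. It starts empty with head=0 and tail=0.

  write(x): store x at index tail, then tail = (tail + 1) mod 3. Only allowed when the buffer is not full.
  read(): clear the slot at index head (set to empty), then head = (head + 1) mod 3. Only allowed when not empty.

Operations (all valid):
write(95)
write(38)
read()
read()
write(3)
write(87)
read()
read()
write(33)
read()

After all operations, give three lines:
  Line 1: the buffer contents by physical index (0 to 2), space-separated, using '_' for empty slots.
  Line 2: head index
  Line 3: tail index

Answer: _ _ _
2
2

Derivation:
write(95): buf=[95 _ _], head=0, tail=1, size=1
write(38): buf=[95 38 _], head=0, tail=2, size=2
read(): buf=[_ 38 _], head=1, tail=2, size=1
read(): buf=[_ _ _], head=2, tail=2, size=0
write(3): buf=[_ _ 3], head=2, tail=0, size=1
write(87): buf=[87 _ 3], head=2, tail=1, size=2
read(): buf=[87 _ _], head=0, tail=1, size=1
read(): buf=[_ _ _], head=1, tail=1, size=0
write(33): buf=[_ 33 _], head=1, tail=2, size=1
read(): buf=[_ _ _], head=2, tail=2, size=0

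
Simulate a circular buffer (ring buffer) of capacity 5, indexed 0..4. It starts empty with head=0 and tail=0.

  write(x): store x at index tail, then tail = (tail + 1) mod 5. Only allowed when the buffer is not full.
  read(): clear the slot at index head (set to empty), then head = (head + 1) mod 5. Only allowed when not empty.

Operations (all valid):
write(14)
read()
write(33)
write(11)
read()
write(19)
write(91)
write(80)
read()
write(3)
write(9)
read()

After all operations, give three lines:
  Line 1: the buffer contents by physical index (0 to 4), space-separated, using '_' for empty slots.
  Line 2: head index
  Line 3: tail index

Answer: 80 3 9 _ 91
4
3

Derivation:
write(14): buf=[14 _ _ _ _], head=0, tail=1, size=1
read(): buf=[_ _ _ _ _], head=1, tail=1, size=0
write(33): buf=[_ 33 _ _ _], head=1, tail=2, size=1
write(11): buf=[_ 33 11 _ _], head=1, tail=3, size=2
read(): buf=[_ _ 11 _ _], head=2, tail=3, size=1
write(19): buf=[_ _ 11 19 _], head=2, tail=4, size=2
write(91): buf=[_ _ 11 19 91], head=2, tail=0, size=3
write(80): buf=[80 _ 11 19 91], head=2, tail=1, size=4
read(): buf=[80 _ _ 19 91], head=3, tail=1, size=3
write(3): buf=[80 3 _ 19 91], head=3, tail=2, size=4
write(9): buf=[80 3 9 19 91], head=3, tail=3, size=5
read(): buf=[80 3 9 _ 91], head=4, tail=3, size=4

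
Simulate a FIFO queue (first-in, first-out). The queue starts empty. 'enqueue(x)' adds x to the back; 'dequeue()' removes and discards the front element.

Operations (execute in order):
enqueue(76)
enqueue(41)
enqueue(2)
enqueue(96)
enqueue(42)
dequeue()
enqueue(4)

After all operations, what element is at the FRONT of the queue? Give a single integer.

enqueue(76): queue = [76]
enqueue(41): queue = [76, 41]
enqueue(2): queue = [76, 41, 2]
enqueue(96): queue = [76, 41, 2, 96]
enqueue(42): queue = [76, 41, 2, 96, 42]
dequeue(): queue = [41, 2, 96, 42]
enqueue(4): queue = [41, 2, 96, 42, 4]

Answer: 41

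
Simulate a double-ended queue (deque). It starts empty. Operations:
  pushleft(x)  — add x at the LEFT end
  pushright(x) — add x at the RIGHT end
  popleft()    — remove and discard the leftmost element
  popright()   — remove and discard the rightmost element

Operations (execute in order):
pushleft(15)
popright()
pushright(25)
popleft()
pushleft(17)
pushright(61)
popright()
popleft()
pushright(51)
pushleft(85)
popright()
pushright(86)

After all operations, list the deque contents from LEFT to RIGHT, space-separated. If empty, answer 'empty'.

pushleft(15): [15]
popright(): []
pushright(25): [25]
popleft(): []
pushleft(17): [17]
pushright(61): [17, 61]
popright(): [17]
popleft(): []
pushright(51): [51]
pushleft(85): [85, 51]
popright(): [85]
pushright(86): [85, 86]

Answer: 85 86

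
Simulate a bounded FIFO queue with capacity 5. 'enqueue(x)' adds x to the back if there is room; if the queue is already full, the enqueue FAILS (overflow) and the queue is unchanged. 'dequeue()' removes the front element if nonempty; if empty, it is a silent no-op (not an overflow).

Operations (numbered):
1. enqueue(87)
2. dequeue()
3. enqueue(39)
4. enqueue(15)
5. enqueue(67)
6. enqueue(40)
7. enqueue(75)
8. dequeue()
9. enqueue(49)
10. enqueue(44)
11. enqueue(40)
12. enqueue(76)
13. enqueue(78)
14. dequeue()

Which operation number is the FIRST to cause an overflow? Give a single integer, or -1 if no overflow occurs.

Answer: 10

Derivation:
1. enqueue(87): size=1
2. dequeue(): size=0
3. enqueue(39): size=1
4. enqueue(15): size=2
5. enqueue(67): size=3
6. enqueue(40): size=4
7. enqueue(75): size=5
8. dequeue(): size=4
9. enqueue(49): size=5
10. enqueue(44): size=5=cap → OVERFLOW (fail)
11. enqueue(40): size=5=cap → OVERFLOW (fail)
12. enqueue(76): size=5=cap → OVERFLOW (fail)
13. enqueue(78): size=5=cap → OVERFLOW (fail)
14. dequeue(): size=4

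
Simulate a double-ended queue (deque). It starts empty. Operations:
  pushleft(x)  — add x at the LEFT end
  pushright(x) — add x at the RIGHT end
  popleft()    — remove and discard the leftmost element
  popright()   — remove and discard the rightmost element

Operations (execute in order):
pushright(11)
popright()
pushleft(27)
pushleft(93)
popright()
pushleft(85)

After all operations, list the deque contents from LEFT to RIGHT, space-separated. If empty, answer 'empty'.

pushright(11): [11]
popright(): []
pushleft(27): [27]
pushleft(93): [93, 27]
popright(): [93]
pushleft(85): [85, 93]

Answer: 85 93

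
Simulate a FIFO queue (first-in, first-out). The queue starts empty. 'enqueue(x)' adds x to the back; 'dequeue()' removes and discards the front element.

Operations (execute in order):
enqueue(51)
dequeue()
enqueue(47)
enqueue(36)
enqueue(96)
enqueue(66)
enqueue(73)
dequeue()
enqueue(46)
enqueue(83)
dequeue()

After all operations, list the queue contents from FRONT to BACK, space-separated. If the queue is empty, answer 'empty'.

enqueue(51): [51]
dequeue(): []
enqueue(47): [47]
enqueue(36): [47, 36]
enqueue(96): [47, 36, 96]
enqueue(66): [47, 36, 96, 66]
enqueue(73): [47, 36, 96, 66, 73]
dequeue(): [36, 96, 66, 73]
enqueue(46): [36, 96, 66, 73, 46]
enqueue(83): [36, 96, 66, 73, 46, 83]
dequeue(): [96, 66, 73, 46, 83]

Answer: 96 66 73 46 83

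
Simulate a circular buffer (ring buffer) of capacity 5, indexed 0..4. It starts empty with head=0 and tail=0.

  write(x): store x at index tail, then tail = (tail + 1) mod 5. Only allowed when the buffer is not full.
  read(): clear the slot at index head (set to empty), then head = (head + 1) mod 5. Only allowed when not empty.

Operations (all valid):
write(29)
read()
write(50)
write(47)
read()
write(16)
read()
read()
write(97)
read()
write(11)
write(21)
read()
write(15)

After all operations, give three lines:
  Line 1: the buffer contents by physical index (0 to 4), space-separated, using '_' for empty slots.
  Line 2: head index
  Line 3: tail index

write(29): buf=[29 _ _ _ _], head=0, tail=1, size=1
read(): buf=[_ _ _ _ _], head=1, tail=1, size=0
write(50): buf=[_ 50 _ _ _], head=1, tail=2, size=1
write(47): buf=[_ 50 47 _ _], head=1, tail=3, size=2
read(): buf=[_ _ 47 _ _], head=2, tail=3, size=1
write(16): buf=[_ _ 47 16 _], head=2, tail=4, size=2
read(): buf=[_ _ _ 16 _], head=3, tail=4, size=1
read(): buf=[_ _ _ _ _], head=4, tail=4, size=0
write(97): buf=[_ _ _ _ 97], head=4, tail=0, size=1
read(): buf=[_ _ _ _ _], head=0, tail=0, size=0
write(11): buf=[11 _ _ _ _], head=0, tail=1, size=1
write(21): buf=[11 21 _ _ _], head=0, tail=2, size=2
read(): buf=[_ 21 _ _ _], head=1, tail=2, size=1
write(15): buf=[_ 21 15 _ _], head=1, tail=3, size=2

Answer: _ 21 15 _ _
1
3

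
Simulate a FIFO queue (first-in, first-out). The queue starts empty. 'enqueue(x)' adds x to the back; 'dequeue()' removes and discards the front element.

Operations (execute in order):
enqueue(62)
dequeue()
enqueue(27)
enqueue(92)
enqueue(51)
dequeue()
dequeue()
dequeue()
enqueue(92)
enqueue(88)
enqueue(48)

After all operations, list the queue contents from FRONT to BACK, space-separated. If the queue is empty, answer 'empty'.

Answer: 92 88 48

Derivation:
enqueue(62): [62]
dequeue(): []
enqueue(27): [27]
enqueue(92): [27, 92]
enqueue(51): [27, 92, 51]
dequeue(): [92, 51]
dequeue(): [51]
dequeue(): []
enqueue(92): [92]
enqueue(88): [92, 88]
enqueue(48): [92, 88, 48]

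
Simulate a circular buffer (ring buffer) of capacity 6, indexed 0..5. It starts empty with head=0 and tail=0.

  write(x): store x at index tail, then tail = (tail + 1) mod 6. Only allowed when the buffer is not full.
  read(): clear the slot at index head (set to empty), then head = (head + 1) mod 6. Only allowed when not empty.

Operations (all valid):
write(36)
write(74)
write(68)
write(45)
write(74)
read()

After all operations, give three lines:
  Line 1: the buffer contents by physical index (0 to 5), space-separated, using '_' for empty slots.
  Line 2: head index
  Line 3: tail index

Answer: _ 74 68 45 74 _
1
5

Derivation:
write(36): buf=[36 _ _ _ _ _], head=0, tail=1, size=1
write(74): buf=[36 74 _ _ _ _], head=0, tail=2, size=2
write(68): buf=[36 74 68 _ _ _], head=0, tail=3, size=3
write(45): buf=[36 74 68 45 _ _], head=0, tail=4, size=4
write(74): buf=[36 74 68 45 74 _], head=0, tail=5, size=5
read(): buf=[_ 74 68 45 74 _], head=1, tail=5, size=4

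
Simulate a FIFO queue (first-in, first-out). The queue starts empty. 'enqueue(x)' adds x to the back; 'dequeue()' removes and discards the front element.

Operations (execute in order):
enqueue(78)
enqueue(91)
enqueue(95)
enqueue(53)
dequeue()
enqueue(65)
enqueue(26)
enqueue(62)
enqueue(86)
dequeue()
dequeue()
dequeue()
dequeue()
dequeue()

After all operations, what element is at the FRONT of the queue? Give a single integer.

enqueue(78): queue = [78]
enqueue(91): queue = [78, 91]
enqueue(95): queue = [78, 91, 95]
enqueue(53): queue = [78, 91, 95, 53]
dequeue(): queue = [91, 95, 53]
enqueue(65): queue = [91, 95, 53, 65]
enqueue(26): queue = [91, 95, 53, 65, 26]
enqueue(62): queue = [91, 95, 53, 65, 26, 62]
enqueue(86): queue = [91, 95, 53, 65, 26, 62, 86]
dequeue(): queue = [95, 53, 65, 26, 62, 86]
dequeue(): queue = [53, 65, 26, 62, 86]
dequeue(): queue = [65, 26, 62, 86]
dequeue(): queue = [26, 62, 86]
dequeue(): queue = [62, 86]

Answer: 62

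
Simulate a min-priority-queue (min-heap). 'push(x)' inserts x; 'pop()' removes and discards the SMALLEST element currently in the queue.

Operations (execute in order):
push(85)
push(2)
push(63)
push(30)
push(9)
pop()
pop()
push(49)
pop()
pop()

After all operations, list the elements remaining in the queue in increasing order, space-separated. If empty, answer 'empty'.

push(85): heap contents = [85]
push(2): heap contents = [2, 85]
push(63): heap contents = [2, 63, 85]
push(30): heap contents = [2, 30, 63, 85]
push(9): heap contents = [2, 9, 30, 63, 85]
pop() → 2: heap contents = [9, 30, 63, 85]
pop() → 9: heap contents = [30, 63, 85]
push(49): heap contents = [30, 49, 63, 85]
pop() → 30: heap contents = [49, 63, 85]
pop() → 49: heap contents = [63, 85]

Answer: 63 85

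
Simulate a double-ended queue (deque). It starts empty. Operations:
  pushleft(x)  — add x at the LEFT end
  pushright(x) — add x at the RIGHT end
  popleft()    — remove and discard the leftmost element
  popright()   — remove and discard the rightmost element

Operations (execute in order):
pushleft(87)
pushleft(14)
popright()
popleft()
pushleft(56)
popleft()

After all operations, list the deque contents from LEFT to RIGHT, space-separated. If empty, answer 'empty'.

Answer: empty

Derivation:
pushleft(87): [87]
pushleft(14): [14, 87]
popright(): [14]
popleft(): []
pushleft(56): [56]
popleft(): []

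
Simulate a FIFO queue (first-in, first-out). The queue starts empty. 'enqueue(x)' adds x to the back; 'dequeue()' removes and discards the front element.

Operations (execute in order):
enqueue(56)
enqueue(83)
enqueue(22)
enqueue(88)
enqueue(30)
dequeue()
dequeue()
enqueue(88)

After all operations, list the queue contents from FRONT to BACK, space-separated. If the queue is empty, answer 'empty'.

Answer: 22 88 30 88

Derivation:
enqueue(56): [56]
enqueue(83): [56, 83]
enqueue(22): [56, 83, 22]
enqueue(88): [56, 83, 22, 88]
enqueue(30): [56, 83, 22, 88, 30]
dequeue(): [83, 22, 88, 30]
dequeue(): [22, 88, 30]
enqueue(88): [22, 88, 30, 88]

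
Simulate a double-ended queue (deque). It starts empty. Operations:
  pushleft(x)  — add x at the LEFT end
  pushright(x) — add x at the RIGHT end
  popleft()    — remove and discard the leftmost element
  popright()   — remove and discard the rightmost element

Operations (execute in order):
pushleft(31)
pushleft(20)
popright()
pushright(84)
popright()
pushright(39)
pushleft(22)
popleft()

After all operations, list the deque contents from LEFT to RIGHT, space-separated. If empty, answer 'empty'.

Answer: 20 39

Derivation:
pushleft(31): [31]
pushleft(20): [20, 31]
popright(): [20]
pushright(84): [20, 84]
popright(): [20]
pushright(39): [20, 39]
pushleft(22): [22, 20, 39]
popleft(): [20, 39]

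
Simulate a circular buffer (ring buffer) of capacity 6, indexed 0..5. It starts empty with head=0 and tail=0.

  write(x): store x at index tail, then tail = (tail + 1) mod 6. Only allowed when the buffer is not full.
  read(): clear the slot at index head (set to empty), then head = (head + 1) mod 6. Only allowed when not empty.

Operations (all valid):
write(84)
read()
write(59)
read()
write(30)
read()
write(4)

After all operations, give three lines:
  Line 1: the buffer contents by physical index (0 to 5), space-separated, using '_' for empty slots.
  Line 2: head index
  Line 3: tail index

Answer: _ _ _ 4 _ _
3
4

Derivation:
write(84): buf=[84 _ _ _ _ _], head=0, tail=1, size=1
read(): buf=[_ _ _ _ _ _], head=1, tail=1, size=0
write(59): buf=[_ 59 _ _ _ _], head=1, tail=2, size=1
read(): buf=[_ _ _ _ _ _], head=2, tail=2, size=0
write(30): buf=[_ _ 30 _ _ _], head=2, tail=3, size=1
read(): buf=[_ _ _ _ _ _], head=3, tail=3, size=0
write(4): buf=[_ _ _ 4 _ _], head=3, tail=4, size=1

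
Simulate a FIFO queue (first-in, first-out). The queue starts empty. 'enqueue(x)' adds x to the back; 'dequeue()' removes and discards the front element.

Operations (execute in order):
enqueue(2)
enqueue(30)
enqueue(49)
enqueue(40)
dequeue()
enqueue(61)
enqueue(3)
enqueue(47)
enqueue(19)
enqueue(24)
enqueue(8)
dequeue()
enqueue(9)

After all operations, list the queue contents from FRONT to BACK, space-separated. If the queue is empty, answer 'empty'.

Answer: 49 40 61 3 47 19 24 8 9

Derivation:
enqueue(2): [2]
enqueue(30): [2, 30]
enqueue(49): [2, 30, 49]
enqueue(40): [2, 30, 49, 40]
dequeue(): [30, 49, 40]
enqueue(61): [30, 49, 40, 61]
enqueue(3): [30, 49, 40, 61, 3]
enqueue(47): [30, 49, 40, 61, 3, 47]
enqueue(19): [30, 49, 40, 61, 3, 47, 19]
enqueue(24): [30, 49, 40, 61, 3, 47, 19, 24]
enqueue(8): [30, 49, 40, 61, 3, 47, 19, 24, 8]
dequeue(): [49, 40, 61, 3, 47, 19, 24, 8]
enqueue(9): [49, 40, 61, 3, 47, 19, 24, 8, 9]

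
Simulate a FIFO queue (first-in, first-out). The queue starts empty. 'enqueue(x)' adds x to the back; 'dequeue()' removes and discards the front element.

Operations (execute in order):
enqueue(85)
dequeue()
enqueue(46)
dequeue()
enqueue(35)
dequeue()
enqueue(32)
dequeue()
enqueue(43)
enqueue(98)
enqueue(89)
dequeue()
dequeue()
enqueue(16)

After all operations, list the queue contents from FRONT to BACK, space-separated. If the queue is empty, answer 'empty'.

enqueue(85): [85]
dequeue(): []
enqueue(46): [46]
dequeue(): []
enqueue(35): [35]
dequeue(): []
enqueue(32): [32]
dequeue(): []
enqueue(43): [43]
enqueue(98): [43, 98]
enqueue(89): [43, 98, 89]
dequeue(): [98, 89]
dequeue(): [89]
enqueue(16): [89, 16]

Answer: 89 16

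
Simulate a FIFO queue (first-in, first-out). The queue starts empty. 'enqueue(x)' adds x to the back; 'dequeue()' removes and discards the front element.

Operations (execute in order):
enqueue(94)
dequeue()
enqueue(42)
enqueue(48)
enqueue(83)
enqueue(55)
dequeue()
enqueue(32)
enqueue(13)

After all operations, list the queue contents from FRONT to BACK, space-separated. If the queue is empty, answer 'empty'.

enqueue(94): [94]
dequeue(): []
enqueue(42): [42]
enqueue(48): [42, 48]
enqueue(83): [42, 48, 83]
enqueue(55): [42, 48, 83, 55]
dequeue(): [48, 83, 55]
enqueue(32): [48, 83, 55, 32]
enqueue(13): [48, 83, 55, 32, 13]

Answer: 48 83 55 32 13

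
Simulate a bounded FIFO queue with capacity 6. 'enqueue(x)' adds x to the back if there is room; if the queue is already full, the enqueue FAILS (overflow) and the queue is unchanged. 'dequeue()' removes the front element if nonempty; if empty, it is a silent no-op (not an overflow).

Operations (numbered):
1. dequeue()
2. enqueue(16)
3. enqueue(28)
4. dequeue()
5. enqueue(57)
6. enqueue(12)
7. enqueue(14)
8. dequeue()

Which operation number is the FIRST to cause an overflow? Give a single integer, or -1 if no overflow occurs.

1. dequeue(): empty, no-op, size=0
2. enqueue(16): size=1
3. enqueue(28): size=2
4. dequeue(): size=1
5. enqueue(57): size=2
6. enqueue(12): size=3
7. enqueue(14): size=4
8. dequeue(): size=3

Answer: -1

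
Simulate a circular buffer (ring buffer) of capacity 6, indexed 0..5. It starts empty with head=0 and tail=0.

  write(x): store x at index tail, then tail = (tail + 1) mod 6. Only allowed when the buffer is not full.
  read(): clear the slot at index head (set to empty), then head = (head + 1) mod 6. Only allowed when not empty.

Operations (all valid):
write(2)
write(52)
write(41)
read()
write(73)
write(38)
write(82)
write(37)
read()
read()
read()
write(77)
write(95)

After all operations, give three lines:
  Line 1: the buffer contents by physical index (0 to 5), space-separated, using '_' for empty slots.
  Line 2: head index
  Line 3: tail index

write(2): buf=[2 _ _ _ _ _], head=0, tail=1, size=1
write(52): buf=[2 52 _ _ _ _], head=0, tail=2, size=2
write(41): buf=[2 52 41 _ _ _], head=0, tail=3, size=3
read(): buf=[_ 52 41 _ _ _], head=1, tail=3, size=2
write(73): buf=[_ 52 41 73 _ _], head=1, tail=4, size=3
write(38): buf=[_ 52 41 73 38 _], head=1, tail=5, size=4
write(82): buf=[_ 52 41 73 38 82], head=1, tail=0, size=5
write(37): buf=[37 52 41 73 38 82], head=1, tail=1, size=6
read(): buf=[37 _ 41 73 38 82], head=2, tail=1, size=5
read(): buf=[37 _ _ 73 38 82], head=3, tail=1, size=4
read(): buf=[37 _ _ _ 38 82], head=4, tail=1, size=3
write(77): buf=[37 77 _ _ 38 82], head=4, tail=2, size=4
write(95): buf=[37 77 95 _ 38 82], head=4, tail=3, size=5

Answer: 37 77 95 _ 38 82
4
3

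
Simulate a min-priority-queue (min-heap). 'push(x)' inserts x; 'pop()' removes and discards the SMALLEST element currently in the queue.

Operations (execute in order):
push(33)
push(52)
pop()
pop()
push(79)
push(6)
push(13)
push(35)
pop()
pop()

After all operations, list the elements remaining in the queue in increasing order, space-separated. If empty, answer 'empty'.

push(33): heap contents = [33]
push(52): heap contents = [33, 52]
pop() → 33: heap contents = [52]
pop() → 52: heap contents = []
push(79): heap contents = [79]
push(6): heap contents = [6, 79]
push(13): heap contents = [6, 13, 79]
push(35): heap contents = [6, 13, 35, 79]
pop() → 6: heap contents = [13, 35, 79]
pop() → 13: heap contents = [35, 79]

Answer: 35 79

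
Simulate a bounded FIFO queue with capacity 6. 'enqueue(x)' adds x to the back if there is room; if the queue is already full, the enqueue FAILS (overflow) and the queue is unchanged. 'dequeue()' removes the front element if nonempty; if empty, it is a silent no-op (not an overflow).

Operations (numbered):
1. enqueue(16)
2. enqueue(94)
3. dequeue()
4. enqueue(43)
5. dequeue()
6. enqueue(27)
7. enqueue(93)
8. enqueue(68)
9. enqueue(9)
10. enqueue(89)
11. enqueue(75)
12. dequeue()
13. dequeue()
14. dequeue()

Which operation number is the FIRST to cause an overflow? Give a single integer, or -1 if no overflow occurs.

Answer: 11

Derivation:
1. enqueue(16): size=1
2. enqueue(94): size=2
3. dequeue(): size=1
4. enqueue(43): size=2
5. dequeue(): size=1
6. enqueue(27): size=2
7. enqueue(93): size=3
8. enqueue(68): size=4
9. enqueue(9): size=5
10. enqueue(89): size=6
11. enqueue(75): size=6=cap → OVERFLOW (fail)
12. dequeue(): size=5
13. dequeue(): size=4
14. dequeue(): size=3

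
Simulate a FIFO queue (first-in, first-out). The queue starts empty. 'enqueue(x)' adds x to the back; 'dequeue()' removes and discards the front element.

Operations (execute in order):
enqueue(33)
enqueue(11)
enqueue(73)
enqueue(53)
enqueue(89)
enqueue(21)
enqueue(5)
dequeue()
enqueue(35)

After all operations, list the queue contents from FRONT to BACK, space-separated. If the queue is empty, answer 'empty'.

Answer: 11 73 53 89 21 5 35

Derivation:
enqueue(33): [33]
enqueue(11): [33, 11]
enqueue(73): [33, 11, 73]
enqueue(53): [33, 11, 73, 53]
enqueue(89): [33, 11, 73, 53, 89]
enqueue(21): [33, 11, 73, 53, 89, 21]
enqueue(5): [33, 11, 73, 53, 89, 21, 5]
dequeue(): [11, 73, 53, 89, 21, 5]
enqueue(35): [11, 73, 53, 89, 21, 5, 35]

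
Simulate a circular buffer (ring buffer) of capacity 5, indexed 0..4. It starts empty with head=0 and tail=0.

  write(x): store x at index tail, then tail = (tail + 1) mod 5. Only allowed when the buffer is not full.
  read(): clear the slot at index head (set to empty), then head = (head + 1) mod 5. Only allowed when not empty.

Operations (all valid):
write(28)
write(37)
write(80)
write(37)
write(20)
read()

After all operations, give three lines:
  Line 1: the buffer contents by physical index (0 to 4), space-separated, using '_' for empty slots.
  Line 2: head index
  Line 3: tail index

Answer: _ 37 80 37 20
1
0

Derivation:
write(28): buf=[28 _ _ _ _], head=0, tail=1, size=1
write(37): buf=[28 37 _ _ _], head=0, tail=2, size=2
write(80): buf=[28 37 80 _ _], head=0, tail=3, size=3
write(37): buf=[28 37 80 37 _], head=0, tail=4, size=4
write(20): buf=[28 37 80 37 20], head=0, tail=0, size=5
read(): buf=[_ 37 80 37 20], head=1, tail=0, size=4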